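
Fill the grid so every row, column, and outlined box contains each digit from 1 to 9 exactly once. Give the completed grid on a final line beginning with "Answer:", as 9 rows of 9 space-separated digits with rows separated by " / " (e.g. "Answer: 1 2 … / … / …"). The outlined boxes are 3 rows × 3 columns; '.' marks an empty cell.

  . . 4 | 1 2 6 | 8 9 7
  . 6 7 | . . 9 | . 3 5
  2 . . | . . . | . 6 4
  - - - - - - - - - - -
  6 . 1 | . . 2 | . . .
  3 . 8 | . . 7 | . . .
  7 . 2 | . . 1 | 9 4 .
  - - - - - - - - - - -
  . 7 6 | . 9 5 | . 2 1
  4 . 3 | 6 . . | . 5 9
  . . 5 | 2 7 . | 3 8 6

Step 1. [r6c2∈{5}] r6c2 has the single candidate 5, so r6c2=5.
Step 2. [r7c4∈{3,4,8}] r7c4 is the only open cell in row 7 admitting 3, so r7c4=3.
Step 3. [r6c4∈{8}] r6c4's peers cover all but 8 ⇒ r6c4=8.
Step 4. [r5c7∈{1,2,5,6}] in col 7, 6 fits only at r5c7 ⇒ r5c7=6.
Step 5. [r3c6∈{3,8}] col 6 places 3 nowhere but r3c6 ⇒ r3c6=3.
Step 6. [r4c7∈{5,7}] col 7 places 5 nowhere but r4c7 ⇒ r4c7=5.
Step 7. [r2c4∈{4}] nothing but 4 survives at r2c4, so r2c4=4.
Step 8. [r2c5∈{8}] r2c5 is down to just 8 ⇒ r2c5=8.
Step 9. [r2c1∈{1}] nothing but 1 survives at r2c1, so r2c1=1.
Step 10. [r3c2∈{8,9}] across row 3, 8 lands solely at r3c2, so r3c2=8.
Step 11. [r3c5∈{5}] nothing but 5 survives at r3c5. So r3c5=5.
Step 12. [r4c4∈{9}] only 9 remains possible at r4c4 ⇒ r4c4=9.
Step 13. [r4c2∈{4}] nothing but 4 survives at r4c2 ⇒ r4c2=4.
Step 14. [r9c2∈{1,9}] row 9 places 1 nowhere but r9c2 ⇒ r9c2=1.
Step 15. [r4c5∈{3}] r4c5 is down to just 3 ⇒ r4c5=3.
Step 16. [r8c5∈{1}] r8c5's peers cover all but 1, so r8c5=1.
Step 17. [r1c1∈{5}] nothing but 5 survives at r1c1, so r1c1=5.
Step 18. [r5c2∈{9}] only 9 remains possible at r5c2 ⇒ r5c2=9.
Step 19. [r9c1∈{9}] r9c1 is down to just 9, so r9c1=9.
Step 20. [r4c9∈{8}] r4c9 is down to just 8 ⇒ r4c9=8.
Step 21. [r8c6∈{8}] r8c6's peers cover all but 8, so r8c6=8.
Step 22. [r7c7∈{4}] only 4 remains possible at r7c7 ⇒ r7c7=4.
Step 23. [r1c2∈{3}] r1c2's peers cover all but 3 ⇒ r1c2=3.
Step 24. [r3c3∈{9}] only 9 remains possible at r3c3, so r3c3=9.
Step 25. [r5c9∈{2}] only 2 remains possible at r5c9, so r5c9=2.
Step 26. [r7c1∈{8}] nothing but 8 survives at r7c1 ⇒ r7c1=8.
Step 27. [r3c4∈{7}] only 7 remains possible at r3c4. So r3c4=7.
Step 28. [r9c6∈{4}] only 4 remains possible at r9c6. So r9c6=4.
Step 29. [r4c8∈{7}] only 7 remains possible at r4c8. So r4c8=7.
Step 30. [r5c5∈{4}] nothing but 4 survives at r5c5 ⇒ r5c5=4.
Step 31. [r6c9∈{3}] nothing but 3 survives at r6c9, so r6c9=3.
Step 32. [r6c5∈{6}] r6c5's peers cover all but 6. So r6c5=6.
Step 33. [r8c2∈{2}] r8c2 is down to just 2, so r8c2=2.
Step 34. [r3c7∈{1}] r3c7 is down to just 1 ⇒ r3c7=1.
Step 35. [r5c4∈{5}] only 5 remains possible at r5c4, so r5c4=5.
Step 36. [r2c7∈{2}] r2c7 is down to just 2, so r2c7=2.
Step 37. [r5c8∈{1}] nothing but 1 survives at r5c8, so r5c8=1.
Step 38. [r8c7∈{7}] r8c7's peers cover all but 7, so r8c7=7.

Answer: 5 3 4 1 2 6 8 9 7 / 1 6 7 4 8 9 2 3 5 / 2 8 9 7 5 3 1 6 4 / 6 4 1 9 3 2 5 7 8 / 3 9 8 5 4 7 6 1 2 / 7 5 2 8 6 1 9 4 3 / 8 7 6 3 9 5 4 2 1 / 4 2 3 6 1 8 7 5 9 / 9 1 5 2 7 4 3 8 6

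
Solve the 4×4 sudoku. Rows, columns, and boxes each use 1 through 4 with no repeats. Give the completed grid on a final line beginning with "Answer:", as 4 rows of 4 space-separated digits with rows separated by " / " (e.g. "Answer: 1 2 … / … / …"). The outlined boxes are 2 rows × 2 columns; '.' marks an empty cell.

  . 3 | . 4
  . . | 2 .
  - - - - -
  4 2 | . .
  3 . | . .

Step 1. [r1c3∈{1}] nothing but 1 survives at r1c3 ⇒ r1c3=1.
Step 2. [r4c2∈{1}] only 1 remains possible at r4c2, so r4c2=1.
Step 3. [r2c4∈{3}] only 3 remains possible at r2c4 ⇒ r2c4=3.
Step 4. [r4c3∈{4}] r4c3's peers cover all but 4, so r4c3=4.
Step 5. [r2c2∈{4}] nothing but 4 survives at r2c2 ⇒ r2c2=4.
Step 6. [r3c4∈{1}] r3c4 has the single candidate 1, so r3c4=1.
Step 7. [r3c3∈{3}] nothing but 3 survives at r3c3 ⇒ r3c3=3.
Step 8. [r1c1∈{2}] r1c1's peers cover all but 2. So r1c1=2.
Step 9. [r2c1∈{1}] r2c1 has the single candidate 1, so r2c1=1.
Step 10. [r4c4∈{2}] r4c4's peers cover all but 2 ⇒ r4c4=2.

Answer: 2 3 1 4 / 1 4 2 3 / 4 2 3 1 / 3 1 4 2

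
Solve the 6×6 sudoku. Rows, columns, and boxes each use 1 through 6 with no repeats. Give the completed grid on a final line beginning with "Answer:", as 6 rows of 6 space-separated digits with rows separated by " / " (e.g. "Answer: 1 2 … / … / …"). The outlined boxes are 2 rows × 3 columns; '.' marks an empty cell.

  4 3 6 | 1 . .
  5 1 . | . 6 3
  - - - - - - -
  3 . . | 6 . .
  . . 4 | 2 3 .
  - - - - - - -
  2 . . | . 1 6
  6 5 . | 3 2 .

Step 1. [r4c6∈{1,5}] 5 has one home in row 4: r4c6. So r4c6=5.
Step 2. [r6c6∈{4}] r6c6's peers cover all but 4. So r6c6=4.
Step 3. [r3c3∈{1,2,5}] across row 3, 5 lands solely at r3c3, so r3c3=5.
Step 4. [r5c4∈{5}] r5c4's peers cover all but 5, so r5c4=5.
Step 5. [r3c2∈{2}] r3c2's peers cover all but 2, so r3c2=2.
Step 6. [r3c5∈{4}] r3c5 is down to just 4, so r3c5=4.
Step 7. [r6c3∈{1}] nothing but 1 survives at r6c3, so r6c3=1.
Step 8. [r1c5∈{5}] nothing but 5 survives at r1c5 ⇒ r1c5=5.
Step 9. [r1c6∈{2}] r1c6 has the single candidate 2, so r1c6=2.
Step 10. [r5c2∈{4}] only 4 remains possible at r5c2 ⇒ r5c2=4.
Step 11. [r2c3∈{2}] r2c3 is down to just 2. So r2c3=2.
Step 12. [r4c1∈{1}] r4c1's peers cover all but 1. So r4c1=1.
Step 13. [r5c3∈{3}] only 3 remains possible at r5c3. So r5c3=3.
Step 14. [r4c2∈{6}] only 6 remains possible at r4c2 ⇒ r4c2=6.
Step 15. [r2c4∈{4}] only 4 remains possible at r2c4 ⇒ r2c4=4.
Step 16. [r3c6∈{1}] r3c6 is down to just 1, so r3c6=1.

Answer: 4 3 6 1 5 2 / 5 1 2 4 6 3 / 3 2 5 6 4 1 / 1 6 4 2 3 5 / 2 4 3 5 1 6 / 6 5 1 3 2 4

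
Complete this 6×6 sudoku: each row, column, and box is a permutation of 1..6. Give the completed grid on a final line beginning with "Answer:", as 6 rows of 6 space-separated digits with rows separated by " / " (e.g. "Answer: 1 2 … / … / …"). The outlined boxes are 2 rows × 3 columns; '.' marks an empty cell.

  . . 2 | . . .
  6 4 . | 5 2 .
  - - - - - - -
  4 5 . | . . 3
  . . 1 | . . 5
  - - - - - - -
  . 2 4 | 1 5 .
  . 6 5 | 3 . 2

Step 1. [r1c5∈{1,3,4,6}] r1c5 is the only open cell in col 5 admitting 3. So r1c5=3.
Step 2. [r1c6∈{1,4,6}] across col 6, 4 lands solely at r1c6 ⇒ r1c6=4.
Step 3. [r4c4∈{2,4,6}] r4c4 is the only open cell in col 4 admitting 4. So r4c4=4.
Step 4. [r4c5∈{6}] nothing but 6 survives at r4c5, so r4c5=6.
Step 5. [r4c1∈{2,3}] row 4 places 2 nowhere but r4c1 ⇒ r4c1=2.
Step 6. [r6c1∈{1}] r6c1 has the single candidate 1, so r6c1=1.
Step 7. [r1c2∈{1}] only 1 remains possible at r1c2 ⇒ r1c2=1.
Step 8. [r4c2∈{3}] only 3 remains possible at r4c2. So r4c2=3.
Step 9. [r3c3∈{6}] r3c3 is down to just 6. So r3c3=6.
Step 10. [r3c5∈{1}] nothing but 1 survives at r3c5 ⇒ r3c5=1.
Step 11. [r5c1∈{3}] r5c1 is down to just 3, so r5c1=3.
Step 12. [r5c6∈{6}] r5c6 is down to just 6. So r5c6=6.
Step 13. [r3c4∈{2}] nothing but 2 survives at r3c4, so r3c4=2.
Step 14. [r2c6∈{1}] r2c6's peers cover all but 1. So r2c6=1.
Step 15. [r6c5∈{4}] r6c5 has the single candidate 4. So r6c5=4.
Step 16. [r1c1∈{5}] r1c1's peers cover all but 5. So r1c1=5.
Step 17. [r2c3∈{3}] r2c3 is down to just 3 ⇒ r2c3=3.
Step 18. [r1c4∈{6}] nothing but 6 survives at r1c4 ⇒ r1c4=6.

Answer: 5 1 2 6 3 4 / 6 4 3 5 2 1 / 4 5 6 2 1 3 / 2 3 1 4 6 5 / 3 2 4 1 5 6 / 1 6 5 3 4 2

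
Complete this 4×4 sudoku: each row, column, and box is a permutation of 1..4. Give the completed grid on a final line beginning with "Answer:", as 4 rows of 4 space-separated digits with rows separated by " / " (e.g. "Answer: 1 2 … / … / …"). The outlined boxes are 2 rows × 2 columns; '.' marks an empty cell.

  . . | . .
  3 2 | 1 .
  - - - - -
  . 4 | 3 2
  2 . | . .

Step 1. [r1c1∈{1,4}] r1c1 is the only open cell in col 1 admitting 4 ⇒ r1c1=4.
Step 2. [r4c4∈{1,4}] across col 4, 1 lands solely at r4c4. So r4c4=1.
Step 3. [r1c3∈{2}] r1c3 has the single candidate 2. So r1c3=2.
Step 4. [r3c1∈{1}] r3c1's peers cover all but 1 ⇒ r3c1=1.
Step 5. [r2c4∈{4}] r2c4 has the single candidate 4. So r2c4=4.
Step 6. [r4c3∈{4}] r4c3's peers cover all but 4, so r4c3=4.
Step 7. [r4c2∈{3}] r4c2 has the single candidate 3 ⇒ r4c2=3.
Step 8. [r1c2∈{1}] r1c2 has the single candidate 1, so r1c2=1.
Step 9. [r1c4∈{3}] only 3 remains possible at r1c4, so r1c4=3.

Answer: 4 1 2 3 / 3 2 1 4 / 1 4 3 2 / 2 3 4 1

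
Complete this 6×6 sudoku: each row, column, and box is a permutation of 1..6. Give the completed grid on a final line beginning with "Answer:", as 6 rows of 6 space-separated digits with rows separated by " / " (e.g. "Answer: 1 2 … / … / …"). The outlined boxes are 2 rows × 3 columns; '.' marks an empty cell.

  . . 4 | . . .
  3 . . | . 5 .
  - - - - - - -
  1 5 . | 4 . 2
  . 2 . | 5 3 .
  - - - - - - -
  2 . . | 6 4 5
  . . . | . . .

Step 1. [r4c3∈{6}] r4c3 has the single candidate 6 ⇒ r4c3=6.
Step 2. [r6c2∈{1,3,4,6}] 4 has one home in col 2: r6c2 ⇒ r6c2=4.
Step 3. [r5c2∈{1,3}] r5c2 is the only open cell in col 2 admitting 3 ⇒ r5c2=3.
Step 4. [r4c6∈{1}] r4c6 has the single candidate 1 ⇒ r4c6=1.
Step 5. [r5c3∈{1}] r5c3's peers cover all but 1, so r5c3=1.
Step 6. [r1c1∈{5,6}] row 1 places 5 nowhere but r1c1. So r1c1=5.
Step 7. [r6c6∈{3}] nothing but 3 survives at r6c6, so r6c6=3.
Step 8. [r1c6∈{6}] nothing but 6 survives at r1c6. So r1c6=6.
Step 9. [r1c2∈{1}] r1c2 is down to just 1 ⇒ r1c2=1.
Step 10. [r1c5∈{2}] nothing but 2 survives at r1c5, so r1c5=2.
Step 11. [r6c5∈{1}] nothing but 1 survives at r6c5, so r6c5=1.
Step 12. [r3c5∈{6}] r3c5 has the single candidate 6, so r3c5=6.
Step 13. [r6c3∈{5}] r6c3 has the single candidate 5 ⇒ r6c3=5.
Step 14. [r6c1∈{6}] nothing but 6 survives at r6c1. So r6c1=6.
Step 15. [r2c6∈{4}] only 4 remains possible at r2c6. So r2c6=4.
Step 16. [r3c3∈{3}] r3c3's peers cover all but 3. So r3c3=3.
Step 17. [r2c4∈{1}] nothing but 1 survives at r2c4 ⇒ r2c4=1.
Step 18. [r1c4∈{3}] nothing but 3 survives at r1c4, so r1c4=3.
Step 19. [r4c1∈{4}] r4c1's peers cover all but 4, so r4c1=4.
Step 20. [r2c2∈{6}] r2c2 is down to just 6 ⇒ r2c2=6.
Step 21. [r6c4∈{2}] r6c4 has the single candidate 2. So r6c4=2.
Step 22. [r2c3∈{2}] r2c3 is down to just 2 ⇒ r2c3=2.

Answer: 5 1 4 3 2 6 / 3 6 2 1 5 4 / 1 5 3 4 6 2 / 4 2 6 5 3 1 / 2 3 1 6 4 5 / 6 4 5 2 1 3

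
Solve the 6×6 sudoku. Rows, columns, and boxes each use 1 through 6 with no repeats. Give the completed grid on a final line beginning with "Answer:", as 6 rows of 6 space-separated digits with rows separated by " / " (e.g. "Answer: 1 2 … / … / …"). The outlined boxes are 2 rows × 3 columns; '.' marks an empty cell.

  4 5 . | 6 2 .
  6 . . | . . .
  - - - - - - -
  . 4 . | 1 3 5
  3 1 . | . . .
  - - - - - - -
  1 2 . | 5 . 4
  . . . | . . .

Step 1. [r2c2∈{3}] r2c2 is down to just 3 ⇒ r2c2=3.
Step 2. [r3c3∈{2,6}] 6 has one home in row 3: r3c3 ⇒ r3c3=6.
Step 3. [r2c6∈{1}] r2c6 has the single candidate 1 ⇒ r2c6=1.
Step 4. [r5c5∈{6}] nothing but 6 survives at r5c5, so r5c5=6.
Step 5. [r6c4∈{2,3}] across col 4, 3 lands solely at r6c4. So r6c4=3.
Step 6. [r4c4∈{2,4}] r4c4 is the only open cell in col 4 admitting 2. So r4c4=2.
Step 7. [r2c5∈{4,5}] across row 2, 5 lands solely at r2c5. So r2c5=5.
Step 8. [r4c3∈{5}] nothing but 5 survives at r4c3. So r4c3=5.
Step 9. [r1c6∈{3}] r1c6 has the single candidate 3, so r1c6=3.
Step 10. [r4c5∈{4}] r4c5's peers cover all but 4, so r4c5=4.
Step 11. [r6c1∈{5}] r6c1's peers cover all but 5 ⇒ r6c1=5.
Step 12. [r6c3∈{4}] only 4 remains possible at r6c3. So r6c3=4.
Step 13. [r2c4∈{4}] r2c4's peers cover all but 4, so r2c4=4.
Step 14. [r6c2∈{6}] r6c2 is down to just 6 ⇒ r6c2=6.
Step 15. [r2c3∈{2}] r2c3 is down to just 2. So r2c3=2.
Step 16. [r6c5∈{1}] r6c5 has the single candidate 1, so r6c5=1.
Step 17. [r1c3∈{1}] nothing but 1 survives at r1c3. So r1c3=1.
Step 18. [r5c3∈{3}] r5c3 has the single candidate 3. So r5c3=3.
Step 19. [r3c1∈{2}] r3c1's peers cover all but 2 ⇒ r3c1=2.
Step 20. [r6c6∈{2}] r6c6 has the single candidate 2 ⇒ r6c6=2.
Step 21. [r4c6∈{6}] r4c6 has the single candidate 6, so r4c6=6.

Answer: 4 5 1 6 2 3 / 6 3 2 4 5 1 / 2 4 6 1 3 5 / 3 1 5 2 4 6 / 1 2 3 5 6 4 / 5 6 4 3 1 2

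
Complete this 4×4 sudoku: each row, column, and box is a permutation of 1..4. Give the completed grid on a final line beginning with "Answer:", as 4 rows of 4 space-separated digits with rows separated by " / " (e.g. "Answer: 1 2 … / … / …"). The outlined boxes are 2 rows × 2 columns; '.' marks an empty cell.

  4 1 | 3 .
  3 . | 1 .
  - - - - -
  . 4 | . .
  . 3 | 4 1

Step 1. [r3c3∈{2}] r3c3 is down to just 2 ⇒ r3c3=2.
Step 2. [r1c4∈{2}] r1c4 has the single candidate 2. So r1c4=2.
Step 3. [r2c4∈{4}] r2c4's peers cover all but 4 ⇒ r2c4=4.
Step 4. [r4c1∈{2}] r4c1 has the single candidate 2, so r4c1=2.
Step 5. [r3c1∈{1}] r3c1 is down to just 1. So r3c1=1.
Step 6. [r2c2∈{2}] nothing but 2 survives at r2c2. So r2c2=2.
Step 7. [r3c4∈{3}] r3c4 is down to just 3, so r3c4=3.

Answer: 4 1 3 2 / 3 2 1 4 / 1 4 2 3 / 2 3 4 1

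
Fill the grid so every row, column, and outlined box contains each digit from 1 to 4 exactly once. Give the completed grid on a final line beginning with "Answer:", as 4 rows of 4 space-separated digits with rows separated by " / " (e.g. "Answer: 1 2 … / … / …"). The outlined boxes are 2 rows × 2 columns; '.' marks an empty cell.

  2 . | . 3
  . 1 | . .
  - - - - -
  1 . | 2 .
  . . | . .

Step 1. [r2c3∈{4}] r2c3 is down to just 4, so r2c3=4.
Step 2. [r4c1∈{3,4}] col 1 places 4 nowhere but r4c1. So r4c1=4.
Step 3. [r4c3∈{1,3}] 3 has one home in col 3: r4c3, so r4c3=3.
Step 4. [r3c2∈{3}] nothing but 3 survives at r3c2 ⇒ r3c2=3.
Step 5. [r4c4∈{1}] r4c4's peers cover all but 1 ⇒ r4c4=1.
Step 6. [r2c4∈{2}] nothing but 2 survives at r2c4. So r2c4=2.
Step 7. [r4c2∈{2}] only 2 remains possible at r4c2, so r4c2=2.
Step 8. [r1c2∈{4}] r1c2 has the single candidate 4 ⇒ r1c2=4.
Step 9. [r1c3∈{1}] r1c3 has the single candidate 1 ⇒ r1c3=1.
Step 10. [r3c4∈{4}] r3c4 has the single candidate 4 ⇒ r3c4=4.
Step 11. [r2c1∈{3}] r2c1 is down to just 3, so r2c1=3.

Answer: 2 4 1 3 / 3 1 4 2 / 1 3 2 4 / 4 2 3 1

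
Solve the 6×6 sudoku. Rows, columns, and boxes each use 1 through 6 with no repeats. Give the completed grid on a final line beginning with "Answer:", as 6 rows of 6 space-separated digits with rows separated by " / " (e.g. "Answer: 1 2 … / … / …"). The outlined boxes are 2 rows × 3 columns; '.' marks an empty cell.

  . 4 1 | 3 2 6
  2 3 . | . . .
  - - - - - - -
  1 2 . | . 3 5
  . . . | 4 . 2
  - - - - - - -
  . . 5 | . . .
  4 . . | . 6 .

Step 1. [r6c2∈{1}] r6c2's peers cover all but 1 ⇒ r6c2=1.
Step 2. [r2c5∈{1,4,5}] across col 5, 5 lands solely at r2c5. So r2c5=5.
Step 3. [r5c5∈{1,4}] across col 5, 4 lands solely at r5c5. So r5c5=4.
Step 4. [r2c3∈{6}] r2c3's peers cover all but 6. So r2c3=6.
Step 5. [r6c6∈{3}] r6c6's peers cover all but 3 ⇒ r6c6=3.
Step 6. [r4c2∈{5,6}] 5 has one home in col 2: r4c2 ⇒ r4c2=5.
Step 7. [r2c4∈{1}] only 1 remains possible at r2c4. So r2c4=1.
Step 8. [r4c1∈{3,6}] r4c1 is the only open cell in row 4 admitting 6 ⇒ r4c1=6.
Step 9. [r5c4∈{2}] r5c4 is down to just 2 ⇒ r5c4=2.
Step 10. [r4c5∈{1}] only 1 remains possible at r4c5, so r4c5=1.
Step 11. [r2c6∈{4}] r2c6 has the single candidate 4 ⇒ r2c6=4.
Step 12. [r1c1∈{5}] r1c1's peers cover all but 5. So r1c1=5.
Step 13. [r5c6∈{1}] r5c6 is down to just 1 ⇒ r5c6=1.
Step 14. [r5c2∈{6}] r5c2 has the single candidate 6, so r5c2=6.
Step 15. [r3c3∈{4}] only 4 remains possible at r3c3 ⇒ r3c3=4.
Step 16. [r4c3∈{3}] only 3 remains possible at r4c3 ⇒ r4c3=3.
Step 17. [r6c3∈{2}] r6c3 is down to just 2, so r6c3=2.
Step 18. [r6c4∈{5}] r6c4 is down to just 5. So r6c4=5.
Step 19. [r3c4∈{6}] only 6 remains possible at r3c4 ⇒ r3c4=6.
Step 20. [r5c1∈{3}] only 3 remains possible at r5c1, so r5c1=3.

Answer: 5 4 1 3 2 6 / 2 3 6 1 5 4 / 1 2 4 6 3 5 / 6 5 3 4 1 2 / 3 6 5 2 4 1 / 4 1 2 5 6 3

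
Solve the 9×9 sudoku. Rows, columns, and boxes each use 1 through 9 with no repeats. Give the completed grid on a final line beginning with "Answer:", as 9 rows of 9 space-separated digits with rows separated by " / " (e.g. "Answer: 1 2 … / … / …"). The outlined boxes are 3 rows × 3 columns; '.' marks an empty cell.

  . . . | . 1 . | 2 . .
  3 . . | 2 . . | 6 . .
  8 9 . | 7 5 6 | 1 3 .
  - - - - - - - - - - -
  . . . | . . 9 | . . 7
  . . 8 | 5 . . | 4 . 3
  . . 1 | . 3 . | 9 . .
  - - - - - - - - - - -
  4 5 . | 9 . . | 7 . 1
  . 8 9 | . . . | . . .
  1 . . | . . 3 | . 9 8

Step 1. [r8c6∈{1,2,4,5,7}] 5 has one home in col 6: r8c6 ⇒ r8c6=5.
Step 2. [r3c9∈{4}] r3c9 has the single candidate 4. So r3c9=4.
Step 3. [r4c7∈{5,8}] in col 7, 8 fits only at r4c7, so r4c7=8.
Step 4. [r8c8∈{2,4,6}] across col 8, 4 lands solely at r8c8. So r8c8=4.
Step 5. [r4c2∈{2,3,4,6}] across col 2, 3 lands solely at r4c2 ⇒ r4c2=3.
Step 6. [r5c6∈{1,2,7}] r5c6 is the only open cell in col 6 admitting 1. So r5c6=1.
Step 7. [r6c6∈{2,4,7,8}] in col 6, 7 fits only at r6c6. So r6c6=7.
Step 8. [r7c6∈{2,8}] in col 6, 2 fits only at r7c6, so r7c6=2.
Step 9. [r7c8∈{6}] nothing but 6 survives at r7c8. So r7c8=6.
Step 10. [r5c8∈{2}] r5c8's peers cover all but 2, so r5c8=2.
Step 11. [r5c5∈{6}] r5c5 is down to just 6. So r5c5=6.
Step 12. [r6c8∈{5}] r6c8's peers cover all but 5, so r6c8=5.
Step 13. [r4c4∈{4}] only 4 remains possible at r4c4 ⇒ r4c4=4.
Step 14. [r5c2∈{7}] r5c2 has the single candidate 7. So r5c2=7.
Step 15. [r6c2∈{2,4,6}] across row 6, 4 lands solely at r6c2. So r6c2=4.
Step 16. [r6c1∈{2,6}] row 6 places 2 nowhere but r6c1, so r6c1=2.
Step 17. [r2c5∈{4,8,9}] 9 has one home in col 5: r2c5, so r2c5=9.
Step 18. [r9c4∈{6}] r9c4 has the single candidate 6. So r9c4=6.
Step 19. [r8c1∈{6,7}] across row 8, 6 lands solely at r8c1. So r8c1=6.
Step 20. [r9c3∈{2,7}] in box 7, 7 fits only at r9c3. So r9c3=7.
Step 21. [r2c9∈{5}] only 5 remains possible at r2c9 ⇒ r2c9=5.
Step 22. [r2c3∈{4}] nothing but 4 survives at r2c3, so r2c3=4.
Step 23. [r2c6∈{8}] r2c6 has the single candidate 8 ⇒ r2c6=8.
Step 24. [r4c3∈{5,6}] across row 4, 6 lands solely at r4c3, so r4c3=6.
Step 25. [r1c1∈{5,7}] across col 1, 7 lands solely at r1c1, so r1c1=7.
Step 26. [r8c9∈{2}] r8c9 is down to just 2. So r8c9=2.
Step 27. [r1c9∈{9}] r1c9 is down to just 9 ⇒ r1c9=9.
Step 28. [r6c9∈{6}] nothing but 6 survives at r6c9 ⇒ r6c9=6.
Step 29. [r2c8∈{7}] r2c8's peers cover all but 7. So r2c8=7.
Step 30. [r4c5∈{2}] r4c5's peers cover all but 2. So r4c5=2.
Step 31. [r5c1∈{9}] r5c1's peers cover all but 9, so r5c1=9.
Step 32. [r3c3∈{2}] r3c3 has the single candidate 2. So r3c3=2.
Step 33. [r6c4∈{8}] only 8 remains possible at r6c4, so r6c4=8.
Step 34. [r9c7∈{5}] r9c7 has the single candidate 5, so r9c7=5.
Step 35. [r1c2∈{6}] r1c2 has the single candidate 6. So r1c2=6.
Step 36. [r1c8∈{8}] r1c8 is down to just 8, so r1c8=8.
Step 37. [r7c5∈{8}] r7c5 is down to just 8, so r7c5=8.
Step 38. [r4c8∈{1}] only 1 remains possible at r4c8, so r4c8=1.
Step 39. [r9c2∈{2}] r9c2 is down to just 2, so r9c2=2.
Step 40. [r9c5∈{4}] only 4 remains possible at r9c5, so r9c5=4.
Step 41. [r1c6∈{4}] nothing but 4 survives at r1c6, so r1c6=4.
Step 42. [r7c3∈{3}] r7c3 has the single candidate 3 ⇒ r7c3=3.
Step 43. [r1c4∈{3}] r1c4 is down to just 3. So r1c4=3.
Step 44. [r8c4∈{1}] r8c4 is down to just 1, so r8c4=1.
Step 45. [r8c5∈{7}] r8c5 has the single candidate 7 ⇒ r8c5=7.
Step 46. [r8c7∈{3}] only 3 remains possible at r8c7 ⇒ r8c7=3.
Step 47. [r1c3∈{5}] r1c3 is down to just 5. So r1c3=5.
Step 48. [r2c2∈{1}] r2c2's peers cover all but 1 ⇒ r2c2=1.
Step 49. [r4c1∈{5}] r4c1 is down to just 5. So r4c1=5.

Answer: 7 6 5 3 1 4 2 8 9 / 3 1 4 2 9 8 6 7 5 / 8 9 2 7 5 6 1 3 4 / 5 3 6 4 2 9 8 1 7 / 9 7 8 5 6 1 4 2 3 / 2 4 1 8 3 7 9 5 6 / 4 5 3 9 8 2 7 6 1 / 6 8 9 1 7 5 3 4 2 / 1 2 7 6 4 3 5 9 8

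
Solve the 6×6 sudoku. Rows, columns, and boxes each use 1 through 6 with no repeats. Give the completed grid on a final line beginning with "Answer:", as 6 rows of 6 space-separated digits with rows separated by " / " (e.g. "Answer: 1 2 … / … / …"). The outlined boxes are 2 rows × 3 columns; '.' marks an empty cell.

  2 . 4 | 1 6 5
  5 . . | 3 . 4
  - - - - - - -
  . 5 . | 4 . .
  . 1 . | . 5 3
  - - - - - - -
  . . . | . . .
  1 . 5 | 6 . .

Step 1. [r6c6∈{2}] nothing but 2 survives at r6c6 ⇒ r6c6=2.
Step 2. [r5c2∈{2,3,4,6}] r5c2 is the only open cell in col 2 admitting 2, so r5c2=2.
Step 3. [r3c6∈{1,6}] across col 6, 6 lands solely at r3c6. So r3c6=6.
Step 4. [r6c2∈{3,4}] 4 has one home in col 2: r6c2, so r6c2=4.
Step 5. [r5c5∈{1,3,4}] in row 5, 4 fits only at r5c5, so r5c5=4.
Step 6. [r4c4∈{2}] r4c4 is down to just 2 ⇒ r4c4=2.
Step 7. [r4c3∈{6}] r4c3 is down to just 6, so r4c3=6.
Step 8. [r3c1∈{3}] nothing but 3 survives at r3c1, so r3c1=3.
Step 9. [r3c5∈{1}] r3c5's peers cover all but 1. So r3c5=1.
Step 10. [r6c5∈{3}] r6c5 is down to just 3, so r6c5=3.
Step 11. [r5c1∈{6}] only 6 remains possible at r5c1. So r5c1=6.
Step 12. [r3c3∈{2}] only 2 remains possible at r3c3 ⇒ r3c3=2.
Step 13. [r2c5∈{2}] r2c5 is down to just 2. So r2c5=2.
Step 14. [r1c2∈{3}] r1c2 is down to just 3 ⇒ r1c2=3.
Step 15. [r5c4∈{5}] r5c4 is down to just 5 ⇒ r5c4=5.
Step 16. [r5c3∈{3}] r5c3 is down to just 3, so r5c3=3.
Step 17. [r4c1∈{4}] nothing but 4 survives at r4c1 ⇒ r4c1=4.
Step 18. [r5c6∈{1}] nothing but 1 survives at r5c6. So r5c6=1.
Step 19. [r2c3∈{1}] r2c3 has the single candidate 1 ⇒ r2c3=1.
Step 20. [r2c2∈{6}] r2c2 is down to just 6, so r2c2=6.

Answer: 2 3 4 1 6 5 / 5 6 1 3 2 4 / 3 5 2 4 1 6 / 4 1 6 2 5 3 / 6 2 3 5 4 1 / 1 4 5 6 3 2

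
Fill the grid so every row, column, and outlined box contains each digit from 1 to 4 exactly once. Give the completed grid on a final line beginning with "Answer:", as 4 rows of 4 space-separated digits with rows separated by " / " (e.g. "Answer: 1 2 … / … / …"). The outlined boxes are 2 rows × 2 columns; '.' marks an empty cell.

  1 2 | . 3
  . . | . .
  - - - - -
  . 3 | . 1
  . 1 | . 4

Step 1. [r3c3∈{2}] nothing but 2 survives at r3c3, so r3c3=2.
Step 2. [r2c2∈{4}] r2c2's peers cover all but 4 ⇒ r2c2=4.
Step 3. [r4c3∈{3}] r4c3's peers cover all but 3. So r4c3=3.
Step 4. [r2c4∈{2}] only 2 remains possible at r2c4. So r2c4=2.
Step 5. [r1c3∈{4}] only 4 remains possible at r1c3. So r1c3=4.
Step 6. [r2c1∈{3}] r2c1's peers cover all but 3, so r2c1=3.
Step 7. [r2c3∈{1}] r2c3 is down to just 1. So r2c3=1.
Step 8. [r3c1∈{4}] r3c1 is down to just 4, so r3c1=4.
Step 9. [r4c1∈{2}] only 2 remains possible at r4c1, so r4c1=2.

Answer: 1 2 4 3 / 3 4 1 2 / 4 3 2 1 / 2 1 3 4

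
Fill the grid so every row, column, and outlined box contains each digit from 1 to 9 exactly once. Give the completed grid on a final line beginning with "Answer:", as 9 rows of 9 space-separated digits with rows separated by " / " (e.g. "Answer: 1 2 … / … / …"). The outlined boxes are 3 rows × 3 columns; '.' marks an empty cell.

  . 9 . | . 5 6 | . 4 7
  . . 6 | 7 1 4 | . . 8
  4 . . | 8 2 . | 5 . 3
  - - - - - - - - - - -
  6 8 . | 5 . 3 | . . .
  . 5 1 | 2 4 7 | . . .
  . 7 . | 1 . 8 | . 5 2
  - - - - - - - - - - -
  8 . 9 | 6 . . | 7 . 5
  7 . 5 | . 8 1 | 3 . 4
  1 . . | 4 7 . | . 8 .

Step 1. [r3c8∈{1,6,9}] r3c8 is the only open cell in row 3 admitting 6. So r3c8=6.
Step 2. [r4c5∈{9}] nothing but 9 survives at r4c5, so r4c5=9.
Step 3. [r4c3∈{2,4}] row 4 places 2 nowhere but r4c3. So r4c3=2.
Step 4. [r9c3∈{3}] r9c3 has the single candidate 3, so r9c3=3.
Step 5. [r6c1∈{3,9}] across row 6, 3 lands solely at r6c1. So r6c1=3.
Step 6. [r6c7∈{4,6,9}] across row 6, 9 lands solely at r6c7, so r6c7=9.
Step 7. [r2c7∈{2}] r2c7 has the single candidate 2 ⇒ r2c7=2.
Step 8. [r7c6∈{2}] r7c6 is down to just 2 ⇒ r7c6=2.
Step 9. [r9c7∈{6}] r9c7 is down to just 6. So r9c7=6.
Step 10. [r9c9∈{9}] r9c9's peers cover all but 9 ⇒ r9c9=9.
Step 11. [r4c9∈{1}] only 1 remains possible at r4c9, so r4c9=1.
Step 12. [r9c2∈{2}] r9c2's peers cover all but 2, so r9c2=2.
Step 13. [r9c6∈{5}] r9c6 has the single candidate 5. So r9c6=5.
Step 14. [r6c5∈{6}] nothing but 6 survives at r6c5, so r6c5=6.
Step 15. [r5c1∈{9}] r5c1 is down to just 9 ⇒ r5c1=9.
Step 16. [r4c7∈{4}] only 4 remains possible at r4c7, so r4c7=4.
Step 17. [r7c5∈{3}] r7c5 is down to just 3. So r7c5=3.
Step 18. [r8c4∈{9}] only 9 remains possible at r8c4 ⇒ r8c4=9.
Step 19. [r3c6∈{9}] r3c6 has the single candidate 9. So r3c6=9.
Step 20. [r3c3∈{7}] r3c3's peers cover all but 7. So r3c3=7.
Step 21. [r2c1∈{5}] r2c1 is down to just 5 ⇒ r2c1=5.
Step 22. [r8c2∈{6}] only 6 remains possible at r8c2 ⇒ r8c2=6.
Step 23. [r4c8∈{7}] r4c8's peers cover all but 7 ⇒ r4c8=7.
Step 24. [r7c8∈{1}] r7c8's peers cover all but 1, so r7c8=1.
Step 25. [r2c2∈{3}] r2c2 has the single candidate 3. So r2c2=3.
Step 26. [r7c2∈{4}] nothing but 4 survives at r7c2 ⇒ r7c2=4.
Step 27. [r5c8∈{3}] nothing but 3 survives at r5c8, so r5c8=3.
Step 28. [r6c3∈{4}] r6c3 is down to just 4. So r6c3=4.
Step 29. [r5c7∈{8}] only 8 remains possible at r5c7. So r5c7=8.
Step 30. [r1c7∈{1}] r1c7's peers cover all but 1 ⇒ r1c7=1.
Step 31. [r2c8∈{9}] only 9 remains possible at r2c8 ⇒ r2c8=9.
Step 32. [r1c4∈{3}] r1c4's peers cover all but 3. So r1c4=3.
Step 33. [r5c9∈{6}] nothing but 6 survives at r5c9 ⇒ r5c9=6.
Step 34. [r1c1∈{2}] r1c1 is down to just 2 ⇒ r1c1=2.
Step 35. [r8c8∈{2}] r8c8 has the single candidate 2, so r8c8=2.
Step 36. [r1c3∈{8}] nothing but 8 survives at r1c3, so r1c3=8.
Step 37. [r3c2∈{1}] nothing but 1 survives at r3c2, so r3c2=1.

Answer: 2 9 8 3 5 6 1 4 7 / 5 3 6 7 1 4 2 9 8 / 4 1 7 8 2 9 5 6 3 / 6 8 2 5 9 3 4 7 1 / 9 5 1 2 4 7 8 3 6 / 3 7 4 1 6 8 9 5 2 / 8 4 9 6 3 2 7 1 5 / 7 6 5 9 8 1 3 2 4 / 1 2 3 4 7 5 6 8 9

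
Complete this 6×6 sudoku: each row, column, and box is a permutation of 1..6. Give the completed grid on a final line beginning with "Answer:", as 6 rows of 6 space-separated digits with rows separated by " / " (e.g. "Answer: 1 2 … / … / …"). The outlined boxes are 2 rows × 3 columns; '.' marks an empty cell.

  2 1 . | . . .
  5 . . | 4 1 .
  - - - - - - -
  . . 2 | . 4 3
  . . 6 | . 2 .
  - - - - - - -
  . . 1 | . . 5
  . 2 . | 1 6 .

Step 1. [r5c5∈{3}] r5c5 is down to just 3. So r5c5=3.
Step 2. [r4c4∈{5}] only 5 remains possible at r4c4. So r4c4=5.
Step 3. [r2c2∈{3,6}] 6 has one home in box 1: r2c2. So r2c2=6.
Step 4. [r5c2∈{4}] nothing but 4 survives at r5c2, so r5c2=4.
Step 5. [r2c3∈{3}] only 3 remains possible at r2c3, so r2c3=3.
Step 6. [r4c1∈{1,3,4}] 4 has one home in row 4: r4c1, so r4c1=4.
Step 7. [r1c4∈{3,6}] row 1 places 3 nowhere but r1c4. So r1c4=3.
Step 8. [r1c5∈{5}] r1c5's peers cover all but 5. So r1c5=5.
Step 9. [r3c4∈{6}] r3c4 is down to just 6 ⇒ r3c4=6.
Step 10. [r4c2∈{3}] r4c2's peers cover all but 3 ⇒ r4c2=3.
Step 11. [r6c6∈{4}] r6c6 is down to just 4, so r6c6=4.
Step 12. [r5c4∈{2}] r5c4 is down to just 2 ⇒ r5c4=2.
Step 13. [r1c6∈{6}] r1c6 is down to just 6. So r1c6=6.
Step 14. [r2c6∈{2}] r2c6's peers cover all but 2. So r2c6=2.
Step 15. [r6c1∈{3}] nothing but 3 survives at r6c1 ⇒ r6c1=3.
Step 16. [r3c2∈{5}] r3c2 is down to just 5. So r3c2=5.
Step 17. [r1c3∈{4}] r1c3 is down to just 4 ⇒ r1c3=4.
Step 18. [r5c1∈{6}] r5c1's peers cover all but 6, so r5c1=6.
Step 19. [r6c3∈{5}] r6c3 has the single candidate 5. So r6c3=5.
Step 20. [r4c6∈{1}] r4c6's peers cover all but 1, so r4c6=1.
Step 21. [r3c1∈{1}] r3c1 is down to just 1, so r3c1=1.

Answer: 2 1 4 3 5 6 / 5 6 3 4 1 2 / 1 5 2 6 4 3 / 4 3 6 5 2 1 / 6 4 1 2 3 5 / 3 2 5 1 6 4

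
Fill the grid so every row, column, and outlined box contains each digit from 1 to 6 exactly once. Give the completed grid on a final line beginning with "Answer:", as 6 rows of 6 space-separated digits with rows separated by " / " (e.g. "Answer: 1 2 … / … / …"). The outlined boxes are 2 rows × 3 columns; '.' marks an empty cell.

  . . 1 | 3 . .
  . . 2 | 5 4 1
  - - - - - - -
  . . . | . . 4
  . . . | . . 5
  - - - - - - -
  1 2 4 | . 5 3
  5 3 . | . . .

Step 1. [r5c4∈{6}] r5c4 is down to just 6, so r5c4=6.
Step 2. [r2c2∈{6}] r2c2 is down to just 6. So r2c2=6.
Step 3. [r3c3∈{3,5,6}] across col 3, 5 lands solely at r3c3 ⇒ r3c3=5.
Step 4. [r4c3∈{3,6}] in col 3, 3 fits only at r4c3 ⇒ r4c3=3.
Step 5. [r3c2∈{1}] r3c2 has the single candidate 1 ⇒ r3c2=1.
Step 6. [r3c4∈{2}] nothing but 2 survives at r3c4 ⇒ r3c4=2.
Step 7. [r3c1∈{6}] nothing but 6 survives at r3c1 ⇒ r3c1=6.
Step 8. [r1c1∈{4}] nothing but 4 survives at r1c1. So r1c1=4.
Step 9. [r4c4∈{1}] r4c4 is down to just 1 ⇒ r4c4=1.
Step 10. [r1c6∈{2,6}] r1c6 is the only open cell in col 6 admitting 6. So r1c6=6.
Step 11. [r6c5∈{1,2}] 1 has one home in row 6: r6c5, so r6c5=1.
Step 12. [r4c2∈{4}] r4c2 has the single candidate 4 ⇒ r4c2=4.
Step 13. [r6c3∈{6}] r6c3's peers cover all but 6. So r6c3=6.
Step 14. [r3c5∈{3}] r3c5 is down to just 3, so r3c5=3.
Step 15. [r6c6∈{2}] r6c6 has the single candidate 2. So r6c6=2.
Step 16. [r4c5∈{6}] nothing but 6 survives at r4c5, so r4c5=6.
Step 17. [r1c5∈{2}] only 2 remains possible at r1c5, so r1c5=2.
Step 18. [r6c4∈{4}] r6c4 is down to just 4. So r6c4=4.
Step 19. [r2c1∈{3}] only 3 remains possible at r2c1. So r2c1=3.
Step 20. [r4c1∈{2}] only 2 remains possible at r4c1 ⇒ r4c1=2.
Step 21. [r1c2∈{5}] r1c2's peers cover all but 5 ⇒ r1c2=5.

Answer: 4 5 1 3 2 6 / 3 6 2 5 4 1 / 6 1 5 2 3 4 / 2 4 3 1 6 5 / 1 2 4 6 5 3 / 5 3 6 4 1 2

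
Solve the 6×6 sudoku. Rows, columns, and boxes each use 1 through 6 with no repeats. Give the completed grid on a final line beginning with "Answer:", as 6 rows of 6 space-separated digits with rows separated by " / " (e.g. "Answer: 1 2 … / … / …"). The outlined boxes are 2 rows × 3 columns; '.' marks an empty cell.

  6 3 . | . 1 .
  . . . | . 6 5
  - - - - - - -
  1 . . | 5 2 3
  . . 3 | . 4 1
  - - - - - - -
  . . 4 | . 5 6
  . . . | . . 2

Step 1. [r2c4∈{2,3,4}] across row 2, 3 lands solely at r2c4. So r2c4=3.
Step 2. [r3c3∈{6}] nothing but 6 survives at r3c3, so r3c3=6.
Step 3. [r6c2∈{1,5,6}] r6c2 is the only open cell in row 6 admitting 6 ⇒ r6c2=6.
Step 4. [r5c4∈{1}] nothing but 1 survives at r5c4. So r5c4=1.
Step 5. [r5c2∈{2}] only 2 remains possible at r5c2. So r5c2=2.
Step 6. [r2c1∈{2,4}] 4 has one home in col 1: r2c1 ⇒ r2c1=4.
Step 7. [r1c3∈{2,5}] r1c3 is the only open cell in row 1 admitting 5 ⇒ r1c3=5.
Step 8. [r6c1∈{3,5}] 5 has one home in row 6: r6c1, so r6c1=5.
Step 9. [r6c4∈{4}] r6c4 is down to just 4 ⇒ r6c4=4.
Step 10. [r2c3∈{1,2}] 2 has one home in row 2: r2c3. So r2c3=2.
Step 11. [r6c3∈{1}] nothing but 1 survives at r6c3. So r6c3=1.
Step 12. [r3c2∈{4}] r3c2 is down to just 4 ⇒ r3c2=4.
Step 13. [r5c1∈{3}] nothing but 3 survives at r5c1. So r5c1=3.
Step 14. [r1c4∈{2}] r1c4 is down to just 2. So r1c4=2.
Step 15. [r2c2∈{1}] r2c2's peers cover all but 1, so r2c2=1.
Step 16. [r6c5∈{3}] only 3 remains possible at r6c5, so r6c5=3.
Step 17. [r4c4∈{6}] r4c4's peers cover all but 6. So r4c4=6.
Step 18. [r4c1∈{2}] r4c1's peers cover all but 2, so r4c1=2.
Step 19. [r1c6∈{4}] r1c6's peers cover all but 4, so r1c6=4.
Step 20. [r4c2∈{5}] r4c2 is down to just 5. So r4c2=5.

Answer: 6 3 5 2 1 4 / 4 1 2 3 6 5 / 1 4 6 5 2 3 / 2 5 3 6 4 1 / 3 2 4 1 5 6 / 5 6 1 4 3 2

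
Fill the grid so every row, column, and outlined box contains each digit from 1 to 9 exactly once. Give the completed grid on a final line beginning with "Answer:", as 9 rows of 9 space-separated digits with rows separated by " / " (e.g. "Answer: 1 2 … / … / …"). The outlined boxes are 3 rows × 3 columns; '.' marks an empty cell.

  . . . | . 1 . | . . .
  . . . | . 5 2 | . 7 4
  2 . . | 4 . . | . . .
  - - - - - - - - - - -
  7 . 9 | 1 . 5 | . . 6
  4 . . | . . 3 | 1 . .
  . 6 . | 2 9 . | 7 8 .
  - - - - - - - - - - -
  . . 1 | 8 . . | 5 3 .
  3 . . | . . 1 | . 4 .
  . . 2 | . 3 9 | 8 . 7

Step 1. [r3c9∈{1,3,5,8,9}] across col 9, 1 lands solely at r3c9, so r3c9=1.
Step 2. [r1c9∈{2,3,5,8,9}] col 9 places 8 nowhere but r1c9. So r1c9=8.
Step 3. [r2c1∈{1,6,8,9}] col 1 places 8 nowhere but r2c1. So r2c1=8.
Step 4. [r1c3∈{3,4,5,6,7}] r1c3 is the only open cell in col 3 admitting 4 ⇒ r1c3=4.
Step 5. [r4c8∈{2}] nothing but 2 survives at r4c8. So r4c8=2.
Step 6. [r1c7∈{2,3,6,9}] r1c7 is the only open cell in row 1 admitting 2. So r1c7=2.
Step 7. [r3c6∈{6,7,8}] across col 6, 8 lands solely at r3c6 ⇒ r3c6=8.
Step 8. [r6c9∈{3,5}] col 9 places 3 nowhere but r6c9, so r6c9=3.
Step 9. [r6c3∈{5}] only 5 remains possible at r6c3. So r6c3=5.
Step 10. [r5c3∈{8}] r5c3 has the single candidate 8. So r5c3=8.
Step 11. [r4c2∈{3}] r4c2 is down to just 3. So r4c2=3.
Step 12. [r1c4∈{3,6,7,9}] across row 1, 3 lands solely at r1c4 ⇒ r1c4=3.
Step 13. [r8c2∈{5,7,8,9}] r8c2 is the only open cell in row 8 admitting 8. So r8c2=8.
Step 14. [r8c4∈{5,6,7}] in row 8, 5 fits only at r8c4. So r8c4=5.
Step 15. [r9c4∈{6}] r9c4 is down to just 6. So r9c4=6.
Step 16. [r1c6∈{6,7}] 6 has one home in col 6: r1c6, so r1c6=6.
Step 17. [r3c5∈{7}] only 7 remains possible at r3c5 ⇒ r3c5=7.
Step 18. [r3c8∈{5,6,9}] across col 8, 6 lands solely at r3c8, so r3c8=6.
Step 19. [r1c8∈{5,9}] r1c8 is the only open cell in box 3 admitting 5. So r1c8=5.
Step 20. [r1c1∈{9}] r1c1's peers cover all but 9. So r1c1=9.
Step 21. [r7c2∈{4,7,9}] 9 has one home in col 2: r7c2. So r7c2=9.
Step 22. [r3c7∈{3,9}] across row 3, 9 lands solely at r3c7, so r3c7=9.
Step 23. [r6c6∈{4}] only 4 remains possible at r6c6 ⇒ r6c6=4.
Step 24. [r7c9∈{2}] r7c9 is down to just 2 ⇒ r7c9=2.
Step 25. [r2c3∈{3,6}] across row 2, 6 lands solely at r2c3 ⇒ r2c3=6.
Step 26. [r5c9∈{5,9}] across row 5, 5 lands solely at r5c9 ⇒ r5c9=5.
Step 27. [r3c2∈{5}] nothing but 5 survives at r3c2. So r3c2=5.
Step 28. [r9c1∈{5}] r9c1 is down to just 5 ⇒ r9c1=5.
Step 29. [r7c5∈{4}] r7c5 has the single candidate 4, so r7c5=4.
Step 30. [r7c6∈{7}] r7c6's peers cover all but 7 ⇒ r7c6=7.
Step 31. [r2c7∈{3}] r2c7 is down to just 3 ⇒ r2c7=3.
Step 32. [r3c3∈{3}] nothing but 3 survives at r3c3. So r3c3=3.
Step 33. [r5c4∈{7}] nothing but 7 survives at r5c4. So r5c4=7.
Step 34. [r8c9∈{9}] r8c9 is down to just 9 ⇒ r8c9=9.
Step 35. [r5c5∈{6}] r5c5 has the single candidate 6 ⇒ r5c5=6.
Step 36. [r1c2∈{7}] r1c2 has the single candidate 7, so r1c2=7.
Step 37. [r6c1∈{1}] r6c1 is down to just 1. So r6c1=1.
Step 38. [r7c1∈{6}] nothing but 6 survives at r7c1. So r7c1=6.
Step 39. [r4c5∈{8}] r4c5 is down to just 8 ⇒ r4c5=8.
Step 40. [r9c2∈{4}] only 4 remains possible at r9c2. So r9c2=4.
Step 41. [r2c4∈{9}] r2c4 is down to just 9, so r2c4=9.
Step 42. [r8c7∈{6}] r8c7 is down to just 6. So r8c7=6.
Step 43. [r9c8∈{1}] nothing but 1 survives at r9c8. So r9c8=1.
Step 44. [r2c2∈{1}] only 1 remains possible at r2c2, so r2c2=1.
Step 45. [r5c2∈{2}] r5c2 has the single candidate 2. So r5c2=2.
Step 46. [r8c5∈{2}] only 2 remains possible at r8c5, so r8c5=2.
Step 47. [r8c3∈{7}] only 7 remains possible at r8c3. So r8c3=7.
Step 48. [r5c8∈{9}] r5c8 is down to just 9. So r5c8=9.
Step 49. [r4c7∈{4}] r4c7 has the single candidate 4, so r4c7=4.

Answer: 9 7 4 3 1 6 2 5 8 / 8 1 6 9 5 2 3 7 4 / 2 5 3 4 7 8 9 6 1 / 7 3 9 1 8 5 4 2 6 / 4 2 8 7 6 3 1 9 5 / 1 6 5 2 9 4 7 8 3 / 6 9 1 8 4 7 5 3 2 / 3 8 7 5 2 1 6 4 9 / 5 4 2 6 3 9 8 1 7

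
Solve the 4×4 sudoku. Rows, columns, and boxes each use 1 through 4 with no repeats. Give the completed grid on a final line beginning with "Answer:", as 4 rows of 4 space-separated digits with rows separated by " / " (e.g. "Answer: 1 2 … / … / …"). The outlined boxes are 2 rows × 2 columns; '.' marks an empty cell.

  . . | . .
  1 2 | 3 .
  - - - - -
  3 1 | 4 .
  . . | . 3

Step 1. [r1c4∈{1,2,4}] r1c4 is the only open cell in col 4 admitting 1. So r1c4=1.
Step 2. [r1c1∈{4}] only 4 remains possible at r1c1, so r1c1=4.
Step 3. [r4c1∈{2}] only 2 remains possible at r4c1. So r4c1=2.
Step 4. [r1c2∈{3}] r1c2 is down to just 3. So r1c2=3.
Step 5. [r4c2∈{4}] only 4 remains possible at r4c2 ⇒ r4c2=4.
Step 6. [r1c3∈{2}] r1c3 has the single candidate 2. So r1c3=2.
Step 7. [r3c4∈{2}] r3c4 has the single candidate 2. So r3c4=2.
Step 8. [r2c4∈{4}] r2c4 has the single candidate 4. So r2c4=4.
Step 9. [r4c3∈{1}] r4c3 is down to just 1, so r4c3=1.

Answer: 4 3 2 1 / 1 2 3 4 / 3 1 4 2 / 2 4 1 3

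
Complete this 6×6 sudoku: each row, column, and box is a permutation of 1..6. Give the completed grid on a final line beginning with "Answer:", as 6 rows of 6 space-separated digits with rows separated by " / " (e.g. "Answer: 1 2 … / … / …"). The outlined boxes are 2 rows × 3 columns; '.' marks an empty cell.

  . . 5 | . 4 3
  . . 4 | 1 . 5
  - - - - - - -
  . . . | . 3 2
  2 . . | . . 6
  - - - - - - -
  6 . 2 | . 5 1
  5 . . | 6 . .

Step 1. [r3c1∈{1,4}] r3c1 is the only open cell in col 1 admitting 4. So r3c1=4.
Step 2. [r1c2∈{1,2,6}] row 1 places 6 nowhere but r1c2. So r1c2=6.
Step 3. [r3c4∈{5}] nothing but 5 survives at r3c4. So r3c4=5.
Step 4. [r3c2∈{1}] only 1 remains possible at r3c2 ⇒ r3c2=1.
Step 5. [r2c2∈{2,3}] r2c2 is the only open cell in col 2 admitting 2, so r2c2=2.
Step 6. [r5c4∈{3,4}] across col 4, 3 lands solely at r5c4. So r5c4=3.
Step 7. [r4c3∈{3}] r4c3 is down to just 3. So r4c3=3.
Step 8. [r6c2∈{3,4}] 3 has one home in row 6: r6c2 ⇒ r6c2=3.
Step 9. [r4c4∈{4}] only 4 remains possible at r4c4, so r4c4=4.
Step 10. [r4c2∈{5}] only 5 remains possible at r4c2 ⇒ r4c2=5.
Step 11. [r1c4∈{2}] nothing but 2 survives at r1c4. So r1c4=2.
Step 12. [r6c6∈{4}] nothing but 4 survives at r6c6 ⇒ r6c6=4.
Step 13. [r1c1∈{1}] r1c1 is down to just 1 ⇒ r1c1=1.
Step 14. [r5c2∈{4}] r5c2's peers cover all but 4 ⇒ r5c2=4.
Step 15. [r2c1∈{3}] only 3 remains possible at r2c1 ⇒ r2c1=3.
Step 16. [r6c5∈{2}] r6c5 has the single candidate 2. So r6c5=2.
Step 17. [r4c5∈{1}] r4c5's peers cover all but 1, so r4c5=1.
Step 18. [r2c5∈{6}] r2c5 is down to just 6 ⇒ r2c5=6.
Step 19. [r3c3∈{6}] nothing but 6 survives at r3c3. So r3c3=6.
Step 20. [r6c3∈{1}] r6c3's peers cover all but 1 ⇒ r6c3=1.

Answer: 1 6 5 2 4 3 / 3 2 4 1 6 5 / 4 1 6 5 3 2 / 2 5 3 4 1 6 / 6 4 2 3 5 1 / 5 3 1 6 2 4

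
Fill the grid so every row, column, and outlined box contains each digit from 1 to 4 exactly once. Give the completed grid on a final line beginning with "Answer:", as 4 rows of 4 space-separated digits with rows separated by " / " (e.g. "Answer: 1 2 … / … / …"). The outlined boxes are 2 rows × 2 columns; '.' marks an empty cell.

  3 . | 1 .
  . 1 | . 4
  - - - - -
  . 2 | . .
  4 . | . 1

Step 1. [r2c3∈{2,3}] r2c3 is the only open cell in row 2 admitting 3, so r2c3=3.
Step 2. [r1c4∈{2}] r1c4 is down to just 2 ⇒ r1c4=2.
Step 3. [r1c2∈{4}] r1c2 has the single candidate 4. So r1c2=4.
Step 4. [r4c2∈{3}] nothing but 3 survives at r4c2, so r4c2=3.
Step 5. [r3c4∈{3}] nothing but 3 survives at r3c4 ⇒ r3c4=3.
Step 6. [r3c3∈{4}] nothing but 4 survives at r3c3 ⇒ r3c3=4.
Step 7. [r4c3∈{2}] only 2 remains possible at r4c3, so r4c3=2.
Step 8. [r2c1∈{2}] r2c1's peers cover all but 2. So r2c1=2.
Step 9. [r3c1∈{1}] r3c1's peers cover all but 1 ⇒ r3c1=1.

Answer: 3 4 1 2 / 2 1 3 4 / 1 2 4 3 / 4 3 2 1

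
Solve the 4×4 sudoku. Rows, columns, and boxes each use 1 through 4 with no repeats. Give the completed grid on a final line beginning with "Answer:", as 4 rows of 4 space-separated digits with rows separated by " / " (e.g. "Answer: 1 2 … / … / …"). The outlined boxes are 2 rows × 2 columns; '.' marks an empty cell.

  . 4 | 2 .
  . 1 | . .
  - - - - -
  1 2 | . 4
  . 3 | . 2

Step 1. [r2c4∈{3}] r2c4 is down to just 3. So r2c4=3.
Step 2. [r2c1∈{2}] only 2 remains possible at r2c1, so r2c1=2.
Step 3. [r1c1∈{3}] only 3 remains possible at r1c1 ⇒ r1c1=3.
Step 4. [r3c3∈{3}] only 3 remains possible at r3c3 ⇒ r3c3=3.
Step 5. [r2c3∈{4}] r2c3's peers cover all but 4 ⇒ r2c3=4.
Step 6. [r1c4∈{1}] r1c4's peers cover all but 1 ⇒ r1c4=1.
Step 7. [r4c1∈{4}] nothing but 4 survives at r4c1, so r4c1=4.
Step 8. [r4c3∈{1}] r4c3 is down to just 1. So r4c3=1.

Answer: 3 4 2 1 / 2 1 4 3 / 1 2 3 4 / 4 3 1 2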